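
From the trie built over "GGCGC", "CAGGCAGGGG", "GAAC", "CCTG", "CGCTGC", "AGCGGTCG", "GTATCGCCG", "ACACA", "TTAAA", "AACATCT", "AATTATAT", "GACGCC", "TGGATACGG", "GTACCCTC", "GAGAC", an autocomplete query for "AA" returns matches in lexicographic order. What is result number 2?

AATTATAT

Filter for "AA…" and sort: "AACATCT", "AATTATAT"
The 2nd is AATTATAT.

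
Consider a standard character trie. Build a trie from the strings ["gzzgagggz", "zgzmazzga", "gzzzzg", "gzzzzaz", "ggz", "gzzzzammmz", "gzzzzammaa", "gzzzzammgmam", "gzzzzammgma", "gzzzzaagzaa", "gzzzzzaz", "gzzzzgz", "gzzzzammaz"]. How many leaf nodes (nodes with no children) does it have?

A leaf is a node with no children — equivalently, the end of a word that is not a proper prefix of any other stored word.
Those words: "ggz", "gzzgagggz", "gzzzzaagzaa", "gzzzzammaa", "gzzzzammaz", "gzzzzammgmam", "gzzzzammmz", "gzzzzaz", "gzzzzgz", "gzzzzzaz", "zgzmazzga"
Leaf count: 11

11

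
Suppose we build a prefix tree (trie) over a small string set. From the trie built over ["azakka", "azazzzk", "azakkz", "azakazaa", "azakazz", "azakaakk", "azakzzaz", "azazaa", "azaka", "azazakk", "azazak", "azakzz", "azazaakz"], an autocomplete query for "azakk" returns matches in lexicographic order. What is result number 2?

Filter for "azakk…" and sort: "azakka", "azakkz"
The 2nd is azakkz.

azakkz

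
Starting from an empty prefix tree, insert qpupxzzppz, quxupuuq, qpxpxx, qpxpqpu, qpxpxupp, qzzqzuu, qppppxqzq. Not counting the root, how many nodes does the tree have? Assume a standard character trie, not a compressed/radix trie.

40

Count nodes per top-level branch (shared prefixes stored once):
  'q'-branch (qppppxqzq, qpupxzzppz, qpxpqpu, qpxpxupp, qpxpxx, quxupuuq, qzzqzuu): 40 nodes
Sum: 40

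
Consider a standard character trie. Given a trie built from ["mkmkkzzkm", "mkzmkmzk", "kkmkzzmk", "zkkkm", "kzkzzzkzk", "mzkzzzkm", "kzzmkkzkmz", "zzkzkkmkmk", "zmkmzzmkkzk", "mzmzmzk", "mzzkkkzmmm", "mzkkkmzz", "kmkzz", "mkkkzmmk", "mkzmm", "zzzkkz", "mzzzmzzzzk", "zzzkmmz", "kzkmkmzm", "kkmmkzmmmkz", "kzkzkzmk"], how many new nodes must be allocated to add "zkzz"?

2

"zk" is already a path in the trie; the remaining "zz" must be added.
So 4 − 2 = 2 new nodes.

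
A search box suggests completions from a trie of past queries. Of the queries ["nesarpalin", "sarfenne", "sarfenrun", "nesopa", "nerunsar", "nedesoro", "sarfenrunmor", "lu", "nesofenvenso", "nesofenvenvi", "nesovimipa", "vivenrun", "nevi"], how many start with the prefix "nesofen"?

2

Traverse to the node for "nesofen", then collect every word in that subtree.
Matches: "nesofenvenso", "nesofenvenvi"
Count: 2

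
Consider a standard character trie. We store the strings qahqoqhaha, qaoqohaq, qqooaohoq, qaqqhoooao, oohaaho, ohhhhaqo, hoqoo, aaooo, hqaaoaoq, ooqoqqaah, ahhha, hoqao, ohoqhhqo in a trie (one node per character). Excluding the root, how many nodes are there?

82

For each word, the new-node count is its length minus the longest prefix already in the trie:
  "qahqoqhaha" → 10 new (q, a, h, q, o, q, h, a, h, a)
  "qaoqohaq" → prefix "qa" already present; 6 new (o, q, o, h, a, q)
  "qqooaohoq" → prefix "q" already present; 8 new (q, o, o, a, o, h, o, q)
  "qaqqhoooao" → prefix "qa" already present; 8 new (q, q, h, o, o, o, a, o)
  "oohaaho" → 7 new (o, o, h, a, a, h, o)
  "ohhhhaqo" → prefix "o" already present; 7 new (h, h, h, h, a, q, o)
  "hoqoo" → 5 new (h, o, q, o, o)
  "aaooo" → 5 new (a, a, o, o, o)
  "hqaaoaoq" → prefix "h" already present; 7 new (q, a, a, o, a, o, q)
  "ooqoqqaah" → prefix "oo" already present; 7 new (q, o, q, q, a, a, h)
  "ahhha" → prefix "a" already present; 4 new (h, h, h, a)
  "hoqao" → prefix "hoq" already present; 2 new (a, o)
  "ohoqhhqo" → prefix "oh" already present; 6 new (o, q, h, h, q, o)
Total nodes = 10 + 6 + 8 + 8 + 7 + 7 + 5 + 5 + 7 + 7 + 4 + 2 + 6 = 82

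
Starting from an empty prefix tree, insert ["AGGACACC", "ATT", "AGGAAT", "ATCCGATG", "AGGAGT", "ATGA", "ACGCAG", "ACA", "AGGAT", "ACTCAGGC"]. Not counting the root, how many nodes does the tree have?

Count nodes per top-level branch (shared prefixes stored once):
  'A'-branch (ACA, ACGCAG, ACTCAGGC, AGGAAT, AGGACACC, AGGAGT, AGGAT, ATCCGATG, ATGA, ATT): 35 nodes
Sum: 35

35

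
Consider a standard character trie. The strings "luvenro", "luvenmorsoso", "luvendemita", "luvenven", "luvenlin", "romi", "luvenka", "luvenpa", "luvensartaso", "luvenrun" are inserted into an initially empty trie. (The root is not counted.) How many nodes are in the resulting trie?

43

Trace insertions, counting only characters that open a new branch:
  "luvenro" → 7 new (l, u, v, e, n, r, o)
  "luvenmorsoso" → prefix "luven" already present; 7 new (m, o, r, s, o, s, o)
  "luvendemita" → prefix "luven" already present; 6 new (d, e, m, i, t, a)
  "luvenven" → prefix "luven" already present; 3 new (v, e, n)
  "luvenlin" → prefix "luven" already present; 3 new (l, i, n)
  "romi" → 4 new (r, o, m, i)
  "luvenka" → prefix "luven" already present; 2 new (k, a)
  "luvenpa" → prefix "luven" already present; 2 new (p, a)
  "luvensartaso" → prefix "luven" already present; 7 new (s, a, r, t, a, s, o)
  "luvenrun" → prefix "luvenr" already present; 2 new (u, n)
Total nodes = 7 + 7 + 6 + 3 + 3 + 4 + 2 + 2 + 7 + 2 = 43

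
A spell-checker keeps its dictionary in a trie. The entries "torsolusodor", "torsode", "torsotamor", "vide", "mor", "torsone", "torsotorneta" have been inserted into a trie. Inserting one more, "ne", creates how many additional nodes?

Nothing in the trie begins with "n"; the whole of "ne" is new.
2 − 0 = 2 new nodes.

2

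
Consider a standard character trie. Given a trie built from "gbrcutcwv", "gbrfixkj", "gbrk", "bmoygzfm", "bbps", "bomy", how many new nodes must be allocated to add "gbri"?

The longest prefix of "gbri" already in the trie is "gbr" (length 3).
So 4 − 3 = 1 new nodes.

1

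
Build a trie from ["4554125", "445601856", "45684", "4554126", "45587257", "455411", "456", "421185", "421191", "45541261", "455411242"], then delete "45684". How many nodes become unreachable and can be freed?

2

A node on "45684"'s path can go only if nothing else ends at it or branches off below it.
The suffix "84" (2 nodes) is used only by "45684"; "456" is itself a stored word, so pruning stops there.
Nodes removed: 2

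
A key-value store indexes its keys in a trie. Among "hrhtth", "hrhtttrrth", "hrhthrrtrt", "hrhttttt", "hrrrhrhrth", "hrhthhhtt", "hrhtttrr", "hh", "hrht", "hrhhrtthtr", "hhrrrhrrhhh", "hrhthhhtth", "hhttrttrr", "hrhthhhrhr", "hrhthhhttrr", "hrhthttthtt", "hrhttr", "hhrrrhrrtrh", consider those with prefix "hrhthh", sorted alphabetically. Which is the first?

DFS of the "hrhthh" subtree visits, in order: "hrhthhhrhr", "hrhthhhtt", "hrhthhhtth", "hrhthhhttrr"
Position 1: hrhthhhrhr

hrhthhhrhr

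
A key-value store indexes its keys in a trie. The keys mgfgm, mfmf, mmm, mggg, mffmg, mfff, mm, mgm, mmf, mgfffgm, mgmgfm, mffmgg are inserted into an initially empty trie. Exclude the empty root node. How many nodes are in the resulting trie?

Insert word by word; a character creates a node only if that edge doesn't already exist:
  "mgfgm" → 5 new (m, g, f, g, m)
  "mfmf" → prefix "m" already present; 3 new (f, m, f)
  "mmm" → prefix "m" already present; 2 new (m, m)
  "mggg" → prefix "mg" already present; 2 new (g, g)
  "mffmg" → prefix "mf" already present; 3 new (f, m, g)
  "mfff" → prefix "mff" already present; 1 new (f)
  "mm" → prefix "mm" already present; 0 new (none)
  "mgm" → prefix "mg" already present; 1 new (m)
  "mmf" → prefix "mm" already present; 1 new (f)
  "mgfffgm" → prefix "mgf" already present; 4 new (f, f, g, m)
  "mgmgfm" → prefix "mgm" already present; 3 new (g, f, m)
  "mffmgg" → prefix "mffmg" already present; 1 new (g)
Total nodes = 5 + 3 + 2 + 2 + 3 + 1 + 0 + 1 + 1 + 4 + 3 + 1 = 26

26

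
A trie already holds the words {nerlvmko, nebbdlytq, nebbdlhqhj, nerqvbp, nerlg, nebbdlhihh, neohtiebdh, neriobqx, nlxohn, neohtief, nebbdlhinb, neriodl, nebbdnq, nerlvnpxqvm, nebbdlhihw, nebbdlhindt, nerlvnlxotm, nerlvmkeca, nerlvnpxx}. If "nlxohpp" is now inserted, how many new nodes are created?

2

The longest prefix of "nlxohpp" already in the trie is "nlxoh" (length 5).
So 7 − 5 = 2 new nodes.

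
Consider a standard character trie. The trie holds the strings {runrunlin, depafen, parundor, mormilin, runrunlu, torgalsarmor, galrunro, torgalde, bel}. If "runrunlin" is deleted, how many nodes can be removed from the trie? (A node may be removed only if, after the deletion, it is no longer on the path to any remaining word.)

2

After clearing the end-marker at "runrunlin", prune upward until reaching a node still needed by another word.
The suffix "in" (2 nodes) is used only by "runrunlin"; the node for "runrunl" still has the child "u", so pruning stops there.
Nodes removed: 2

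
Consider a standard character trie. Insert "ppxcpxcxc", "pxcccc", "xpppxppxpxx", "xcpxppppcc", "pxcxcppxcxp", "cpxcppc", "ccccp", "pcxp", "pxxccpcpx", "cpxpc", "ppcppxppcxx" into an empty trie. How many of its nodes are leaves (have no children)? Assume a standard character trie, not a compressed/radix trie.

Leaves are exactly the stored words that no other stored word extends.
Those words: "ccccp", "cpxcppc", "cpxpc", "pcxp", "ppcppxppcxx", "ppxcpxcxc", "pxcccc", "pxcxcppxcxp", "pxxccpcpx", "xcpxppppcc", "xpppxppxpxx"
Leaf count: 11

11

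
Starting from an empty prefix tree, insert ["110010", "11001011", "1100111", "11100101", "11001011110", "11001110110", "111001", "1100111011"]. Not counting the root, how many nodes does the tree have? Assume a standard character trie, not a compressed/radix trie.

23

For each word, the new-node count is its length minus the longest prefix already in the trie:
  "110010" → 6 new (1, 1, 0, 0, 1, 0)
  "11001011" → prefix "110010" already present; 2 new (1, 1)
  "1100111" → prefix "11001" already present; 2 new (1, 1)
  "11100101" → prefix "11" already present; 6 new (1, 0, 0, 1, 0, 1)
  "11001011110" → prefix "11001011" already present; 3 new (1, 1, 0)
  "11001110110" → prefix "1100111" already present; 4 new (0, 1, 1, 0)
  "111001" → prefix "111001" already present; 0 new (none)
  "1100111011" → prefix "1100111011" already present; 0 new (none)
Total nodes = 6 + 2 + 2 + 6 + 3 + 4 + 0 + 0 = 23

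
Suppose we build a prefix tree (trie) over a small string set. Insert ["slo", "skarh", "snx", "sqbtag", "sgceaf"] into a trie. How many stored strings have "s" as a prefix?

Walk to "s"; the words in its subtree are exactly those with that prefix.
Matches: "sgceaf", "skarh", "slo", "snx", "sqbtag"
Count: 5

5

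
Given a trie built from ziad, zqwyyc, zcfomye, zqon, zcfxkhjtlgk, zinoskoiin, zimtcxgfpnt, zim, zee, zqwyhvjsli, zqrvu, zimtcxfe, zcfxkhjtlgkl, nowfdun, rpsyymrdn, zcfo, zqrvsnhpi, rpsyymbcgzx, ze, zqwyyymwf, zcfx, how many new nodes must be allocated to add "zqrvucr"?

2

"zqrvu" is already a path in the trie; the remaining "cr" must be added.
So 7 − 5 = 2 new nodes.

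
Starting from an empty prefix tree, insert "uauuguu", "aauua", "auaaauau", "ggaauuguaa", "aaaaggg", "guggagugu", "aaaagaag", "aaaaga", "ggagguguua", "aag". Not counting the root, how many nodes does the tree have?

53

Count nodes per top-level branch (shared prefixes stored once):
  'a'-branch (aaaaga, aaaagaag, aaaaggg, aag, aauua, auaaauau): 21 nodes
  'g'-branch (ggaauuguaa, ggagguguua, guggagugu): 25 nodes
  'u'-branch (uauuguu): 7 nodes
Sum: 53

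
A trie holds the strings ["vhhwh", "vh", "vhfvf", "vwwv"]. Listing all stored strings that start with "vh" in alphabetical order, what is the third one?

Words with prefix "vh", in lexicographic order: "vh", "vhfvf", "vhhwh"
The 3rd is vhhwh.

vhhwh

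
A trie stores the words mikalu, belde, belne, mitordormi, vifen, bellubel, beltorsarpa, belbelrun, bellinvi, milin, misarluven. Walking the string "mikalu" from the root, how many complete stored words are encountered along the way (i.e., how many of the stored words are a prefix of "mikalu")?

Traverse "mikalu" character by character; count nodes along the way that are marked as word ends.
Prefixes of the query that are stored words: "mikalu"
Count: 1

1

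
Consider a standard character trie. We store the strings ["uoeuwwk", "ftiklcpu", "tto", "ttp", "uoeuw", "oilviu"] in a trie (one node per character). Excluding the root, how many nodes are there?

Trie structure (* marks end of a word):
(root)
├─ f
│  └─ t
│     └─ i
│        └─ k
│           └─ l
│              └─ c
│                 └─ p
│                    └─ u *
├─ o
│  └─ i
│     └─ l
│        └─ v
│           └─ i
│              └─ u *
├─ t
│  └─ t
│     ├─ o *
│     └─ p *
└─ u
   └─ o
      └─ e
         └─ u
            └─ w *
               └─ w
                  └─ k *
Counting every labelled node above: 25.

25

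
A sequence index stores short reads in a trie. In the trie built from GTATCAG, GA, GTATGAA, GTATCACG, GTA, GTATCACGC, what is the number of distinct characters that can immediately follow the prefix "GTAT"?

Walk "GTAT" from the root, arriving at one node.
Characters that immediately follow "GTAT" among the stored strings: {C, G}.
That node has 2 child edges.

2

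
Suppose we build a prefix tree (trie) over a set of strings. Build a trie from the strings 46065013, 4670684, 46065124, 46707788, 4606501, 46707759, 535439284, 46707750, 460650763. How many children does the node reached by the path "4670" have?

2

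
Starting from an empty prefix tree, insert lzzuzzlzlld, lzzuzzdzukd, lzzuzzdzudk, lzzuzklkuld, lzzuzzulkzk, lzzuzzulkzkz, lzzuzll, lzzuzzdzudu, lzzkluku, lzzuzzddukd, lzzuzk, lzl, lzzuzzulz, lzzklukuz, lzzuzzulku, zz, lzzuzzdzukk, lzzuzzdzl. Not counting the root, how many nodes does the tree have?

50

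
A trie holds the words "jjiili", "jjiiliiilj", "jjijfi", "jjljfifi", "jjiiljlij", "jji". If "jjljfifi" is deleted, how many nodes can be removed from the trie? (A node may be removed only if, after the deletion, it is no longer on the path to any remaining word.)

6

After clearing the end-marker at "jjljfifi", prune upward until reaching a node still needed by another word.
The suffix "ljfifi" (6 nodes) is used only by "jjljfifi"; the node for "jj" still has the child "i", so pruning stops there.
Nodes removed: 6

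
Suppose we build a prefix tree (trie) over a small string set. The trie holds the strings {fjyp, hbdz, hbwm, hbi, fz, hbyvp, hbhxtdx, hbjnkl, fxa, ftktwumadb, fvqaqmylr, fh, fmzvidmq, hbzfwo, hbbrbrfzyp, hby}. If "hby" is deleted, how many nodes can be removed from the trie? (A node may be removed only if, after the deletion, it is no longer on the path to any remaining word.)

0

Walk "hby" from the leaf back toward the root, removing each node that no remaining word uses.
Every node on "hby" is still needed (e.g. by "hbyvp"), so nothing is freed.
Nodes removed: 0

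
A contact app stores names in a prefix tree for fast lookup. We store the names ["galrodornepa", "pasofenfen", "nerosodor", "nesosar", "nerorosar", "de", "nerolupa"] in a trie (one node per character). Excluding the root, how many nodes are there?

47

Trace insertions, counting only characters that open a new branch:
  "galrodornepa" → 12 new (g, a, l, r, o, d, o, r, n, e, p, a)
  "pasofenfen" → 10 new (p, a, s, o, f, e, n, f, e, n)
  "nerosodor" → 9 new (n, e, r, o, s, o, d, o, r)
  "nesosar" → prefix "ne" already present; 5 new (s, o, s, a, r)
  "nerorosar" → prefix "nero" already present; 5 new (r, o, s, a, r)
  "de" → 2 new (d, e)
  "nerolupa" → prefix "nero" already present; 4 new (l, u, p, a)
Total nodes = 12 + 10 + 9 + 5 + 5 + 2 + 4 = 47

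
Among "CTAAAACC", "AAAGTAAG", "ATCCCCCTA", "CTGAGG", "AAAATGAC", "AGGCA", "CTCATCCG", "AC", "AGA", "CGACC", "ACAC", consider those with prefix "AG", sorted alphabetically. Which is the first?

AGA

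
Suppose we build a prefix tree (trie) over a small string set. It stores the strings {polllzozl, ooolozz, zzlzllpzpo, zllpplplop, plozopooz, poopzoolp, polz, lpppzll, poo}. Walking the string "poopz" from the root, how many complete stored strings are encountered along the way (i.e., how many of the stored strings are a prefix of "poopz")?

1

Traverse "poopz" character by character; count nodes along the way that are marked as word ends.
Prefixes of the query that are stored words: "poo"
Count: 1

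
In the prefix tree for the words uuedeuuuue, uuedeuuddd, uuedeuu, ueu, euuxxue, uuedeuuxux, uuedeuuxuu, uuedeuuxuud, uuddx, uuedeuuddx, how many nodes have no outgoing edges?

8

Leaves are exactly the stored words that no other stored word extends.
Those words: "euuxxue", "ueu", "uuddx", "uuedeuuddd", "uuedeuuddx", "uuedeuuuue", "uuedeuuxuud", "uuedeuuxux"
Leaf count: 8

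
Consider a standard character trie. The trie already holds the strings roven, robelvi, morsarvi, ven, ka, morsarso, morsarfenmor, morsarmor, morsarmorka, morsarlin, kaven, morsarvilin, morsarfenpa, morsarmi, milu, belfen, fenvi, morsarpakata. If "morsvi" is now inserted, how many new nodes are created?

2

"mors" is already a path in the trie; the remaining "vi" must be added.
Each of the 2 remaining characters creates one node.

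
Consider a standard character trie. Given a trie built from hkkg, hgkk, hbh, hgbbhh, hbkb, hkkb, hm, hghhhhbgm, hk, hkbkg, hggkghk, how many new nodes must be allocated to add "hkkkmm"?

Walking "hkkkmm" from the root, the first 3 characters ("hkk") follow existing edges; "k" is the first miss.
Each of the 3 remaining characters creates one node.

3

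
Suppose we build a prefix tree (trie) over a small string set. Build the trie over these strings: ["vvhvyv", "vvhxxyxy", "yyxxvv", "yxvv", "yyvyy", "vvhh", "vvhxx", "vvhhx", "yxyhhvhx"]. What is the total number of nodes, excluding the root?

31

Insert word by word; a character creates a node only if that edge doesn't already exist:
  "vvhvyv" → 6 new (v, v, h, v, y, v)
  "vvhxxyxy" → prefix "vvh" already present; 5 new (x, x, y, x, y)
  "yyxxvv" → 6 new (y, y, x, x, v, v)
  "yxvv" → prefix "y" already present; 3 new (x, v, v)
  "yyvyy" → prefix "yy" already present; 3 new (v, y, y)
  "vvhh" → prefix "vvh" already present; 1 new (h)
  "vvhxx" → prefix "vvhxx" already present; 0 new (none)
  "vvhhx" → prefix "vvhh" already present; 1 new (x)
  "yxyhhvhx" → prefix "yx" already present; 6 new (y, h, h, v, h, x)
Total nodes = 6 + 5 + 6 + 3 + 3 + 1 + 0 + 1 + 6 = 31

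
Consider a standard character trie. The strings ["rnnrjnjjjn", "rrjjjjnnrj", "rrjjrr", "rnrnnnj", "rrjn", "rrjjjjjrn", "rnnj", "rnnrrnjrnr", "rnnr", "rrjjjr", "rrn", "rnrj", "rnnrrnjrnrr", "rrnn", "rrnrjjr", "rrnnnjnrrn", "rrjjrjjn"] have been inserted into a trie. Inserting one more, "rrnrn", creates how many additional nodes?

1

Walking "rrnrn" from the root, the first 4 characters ("rrnr") follow existing edges; "n" is the first miss.
New nodes needed: |"rrnrn"| − 4 = 5 − 4 = 1.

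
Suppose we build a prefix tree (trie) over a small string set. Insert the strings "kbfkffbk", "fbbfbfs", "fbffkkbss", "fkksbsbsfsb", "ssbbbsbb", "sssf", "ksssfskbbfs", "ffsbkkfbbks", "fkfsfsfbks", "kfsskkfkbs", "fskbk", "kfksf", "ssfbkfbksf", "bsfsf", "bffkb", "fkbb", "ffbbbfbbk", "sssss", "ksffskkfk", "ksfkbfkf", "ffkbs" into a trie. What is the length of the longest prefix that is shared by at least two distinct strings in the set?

3

The deepest shared node is where two words last agree before diverging.
"ksffskkfk" and "ksfkbfkf" agree on "ksf" (3 characters) before diverging; nothing deeper is shared.
Longest shared-prefix length: 3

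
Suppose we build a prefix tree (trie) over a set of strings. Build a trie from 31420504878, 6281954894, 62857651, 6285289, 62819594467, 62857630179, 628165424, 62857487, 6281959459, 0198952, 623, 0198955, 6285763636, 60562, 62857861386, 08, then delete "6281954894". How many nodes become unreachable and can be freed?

4

A node on "6281954894"'s path can go only if nothing else ends at it or branches off below it.
The suffix "4894" (4 nodes) is used only by "6281954894"; the node for "628195" still has the child "9", so pruning stops there.
Nodes removed: 4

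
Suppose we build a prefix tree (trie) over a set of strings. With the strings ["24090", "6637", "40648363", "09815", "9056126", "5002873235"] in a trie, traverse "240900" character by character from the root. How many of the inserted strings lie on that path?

Walk "240900" from the root; an end-of-word marker is hit whenever a stored word is a prefix of "240900".
Prefixes of the query that are stored words: "24090"
Count: 1

1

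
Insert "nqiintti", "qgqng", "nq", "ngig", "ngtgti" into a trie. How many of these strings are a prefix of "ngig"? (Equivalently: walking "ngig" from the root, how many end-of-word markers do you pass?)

1

Traverse "ngig" character by character; count nodes along the way that are marked as word ends.
Prefixes of the query that are stored words: "ngig"
Count: 1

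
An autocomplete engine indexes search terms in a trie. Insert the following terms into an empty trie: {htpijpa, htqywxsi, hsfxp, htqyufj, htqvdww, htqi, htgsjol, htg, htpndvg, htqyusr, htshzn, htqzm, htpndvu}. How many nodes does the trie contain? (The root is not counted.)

43

Insert word by word; a character creates a node only if that edge doesn't already exist:
  "htpijpa" → 7 new (h, t, p, i, j, p, a)
  "htqywxsi" → prefix "ht" already present; 6 new (q, y, w, x, s, i)
  "hsfxp" → prefix "h" already present; 4 new (s, f, x, p)
  "htqyufj" → prefix "htqy" already present; 3 new (u, f, j)
  "htqvdww" → prefix "htq" already present; 4 new (v, d, w, w)
  "htqi" → prefix "htq" already present; 1 new (i)
  "htgsjol" → prefix "ht" already present; 5 new (g, s, j, o, l)
  "htg" → prefix "htg" already present; 0 new (none)
  "htpndvg" → prefix "htp" already present; 4 new (n, d, v, g)
  "htqyusr" → prefix "htqyu" already present; 2 new (s, r)
  "htshzn" → prefix "ht" already present; 4 new (s, h, z, n)
  "htqzm" → prefix "htq" already present; 2 new (z, m)
  "htpndvu" → prefix "htpndv" already present; 1 new (u)
Total nodes = 7 + 6 + 4 + 3 + 4 + 1 + 5 + 0 + 4 + 2 + 4 + 2 + 1 = 43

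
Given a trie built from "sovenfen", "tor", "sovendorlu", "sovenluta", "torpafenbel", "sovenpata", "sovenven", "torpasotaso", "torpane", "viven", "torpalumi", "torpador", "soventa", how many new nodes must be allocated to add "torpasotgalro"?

The longest prefix of "torpasotgalro" already in the trie is "torpasot" (length 8).
New nodes needed: |"torpasotgalro"| − 8 = 13 − 8 = 5.

5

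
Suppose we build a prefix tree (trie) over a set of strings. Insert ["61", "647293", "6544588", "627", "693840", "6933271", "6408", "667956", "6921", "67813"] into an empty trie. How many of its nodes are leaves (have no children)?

10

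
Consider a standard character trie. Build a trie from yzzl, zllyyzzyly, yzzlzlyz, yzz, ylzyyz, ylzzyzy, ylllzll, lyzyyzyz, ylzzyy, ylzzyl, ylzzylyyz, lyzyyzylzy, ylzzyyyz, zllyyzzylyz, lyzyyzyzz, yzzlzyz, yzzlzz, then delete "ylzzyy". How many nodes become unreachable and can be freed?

Walk "ylzzyy" from the leaf back toward the root, removing each node that no remaining word uses.
Every node on "ylzzyy" is still needed (e.g. by "ylzzyyyz"), so nothing is freed.
Nodes removed: 0

0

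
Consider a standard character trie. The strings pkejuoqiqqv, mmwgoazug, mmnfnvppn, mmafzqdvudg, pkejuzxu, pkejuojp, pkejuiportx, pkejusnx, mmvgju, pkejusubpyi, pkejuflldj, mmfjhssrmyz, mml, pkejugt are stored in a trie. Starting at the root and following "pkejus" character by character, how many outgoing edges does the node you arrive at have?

The children of the "pkejus" node are the distinct next characters among strings starting with "pkejus".
Characters that immediately follow "pkejus" among the stored strings: {n, u}.
That node has 2 child edges.

2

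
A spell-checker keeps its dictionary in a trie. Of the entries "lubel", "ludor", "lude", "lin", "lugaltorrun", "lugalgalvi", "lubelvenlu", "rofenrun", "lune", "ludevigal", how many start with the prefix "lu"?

Walk to "lu"; the words in its subtree are exactly those with that prefix.
Words under "lu": lubel, lubelvenlu, lude, ludevigal, ludor, lugalgalvi, lugaltorrun, lune
Count: 8

8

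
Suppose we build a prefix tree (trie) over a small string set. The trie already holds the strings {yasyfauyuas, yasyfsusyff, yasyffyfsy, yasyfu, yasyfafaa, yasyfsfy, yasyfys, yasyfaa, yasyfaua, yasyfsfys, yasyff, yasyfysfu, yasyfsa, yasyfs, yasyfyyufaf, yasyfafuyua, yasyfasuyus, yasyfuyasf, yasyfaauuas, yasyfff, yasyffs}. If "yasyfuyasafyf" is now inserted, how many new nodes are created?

4

"yasyfuyas" is already a path in the trie; the remaining "afyf" must be added.
So 13 − 9 = 4 new nodes.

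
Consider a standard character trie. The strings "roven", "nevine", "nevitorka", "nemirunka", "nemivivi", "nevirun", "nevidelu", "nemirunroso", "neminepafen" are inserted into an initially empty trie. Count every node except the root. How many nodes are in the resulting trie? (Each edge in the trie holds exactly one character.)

Trace insertions, counting only characters that open a new branch:
  "roven" → 5 new (r, o, v, e, n)
  "nevine" → 6 new (n, e, v, i, n, e)
  "nevitorka" → prefix "nevi" already present; 5 new (t, o, r, k, a)
  "nemirunka" → prefix "ne" already present; 7 new (m, i, r, u, n, k, a)
  "nemivivi" → prefix "nemi" already present; 4 new (v, i, v, i)
  "nevirun" → prefix "nevi" already present; 3 new (r, u, n)
  "nevidelu" → prefix "nevi" already present; 4 new (d, e, l, u)
  "nemirunroso" → prefix "nemirun" already present; 4 new (r, o, s, o)
  "neminepafen" → prefix "nemi" already present; 7 new (n, e, p, a, f, e, n)
Total nodes = 5 + 6 + 5 + 7 + 4 + 3 + 4 + 4 + 7 = 45

45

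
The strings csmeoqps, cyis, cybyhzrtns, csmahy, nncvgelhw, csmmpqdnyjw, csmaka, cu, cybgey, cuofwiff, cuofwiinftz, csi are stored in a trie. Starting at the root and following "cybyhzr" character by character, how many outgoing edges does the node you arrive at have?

The children of the "cybyhzr" node are the distinct next characters among strings starting with "cybyhzr".
Characters that immediately follow "cybyhzr" among the stored strings: {t}.
That node has 1 child edge.

1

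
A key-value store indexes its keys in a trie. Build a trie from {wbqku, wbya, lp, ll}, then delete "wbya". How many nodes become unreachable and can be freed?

2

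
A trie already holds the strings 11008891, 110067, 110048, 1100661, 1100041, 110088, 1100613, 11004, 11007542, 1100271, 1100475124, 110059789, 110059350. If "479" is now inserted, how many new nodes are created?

Nothing in the trie begins with "4"; the whole of "479" is new.
3 − 0 = 3 new nodes.

3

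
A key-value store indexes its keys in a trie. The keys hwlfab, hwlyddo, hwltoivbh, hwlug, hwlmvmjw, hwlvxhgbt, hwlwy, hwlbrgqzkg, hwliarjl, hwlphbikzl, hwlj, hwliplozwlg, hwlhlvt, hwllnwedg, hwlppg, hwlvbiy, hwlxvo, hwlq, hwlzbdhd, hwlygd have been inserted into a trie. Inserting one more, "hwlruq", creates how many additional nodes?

3

"hwl" is already a path in the trie; the remaining "ruq" must be added.
Each of the 3 remaining characters creates one node.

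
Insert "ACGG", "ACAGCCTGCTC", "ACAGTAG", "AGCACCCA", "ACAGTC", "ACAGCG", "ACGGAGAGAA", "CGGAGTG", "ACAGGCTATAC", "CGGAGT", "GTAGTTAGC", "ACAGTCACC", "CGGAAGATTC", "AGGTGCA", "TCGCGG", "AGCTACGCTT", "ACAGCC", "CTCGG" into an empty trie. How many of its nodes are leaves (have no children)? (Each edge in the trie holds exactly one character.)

A leaf is a node with no children — equivalently, the end of a word that is not a proper prefix of any other stored word.
Those words: "ACAGCCTGCTC", "ACAGCG", "ACAGGCTATAC", "ACAGTAG", "ACAGTCACC", "ACGGAGAGAA", "AGCACCCA", "AGCTACGCTT", "AGGTGCA", "CGGAAGATTC", "CGGAGTG", "CTCGG", "GTAGTTAGC", "TCGCGG"
Leaf count: 14

14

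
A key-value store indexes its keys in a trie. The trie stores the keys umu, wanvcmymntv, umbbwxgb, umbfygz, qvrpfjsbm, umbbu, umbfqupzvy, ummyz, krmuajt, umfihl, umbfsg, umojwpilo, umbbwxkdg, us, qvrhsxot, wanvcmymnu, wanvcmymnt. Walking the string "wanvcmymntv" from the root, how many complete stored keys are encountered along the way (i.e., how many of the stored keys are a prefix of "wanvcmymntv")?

2

Check each prefix of "wanvcmymntv" against the stored set — each match is an end-marker on the path.
Prefixes of the query that are stored words: "wanvcmymnt", "wanvcmymntv"
Count: 2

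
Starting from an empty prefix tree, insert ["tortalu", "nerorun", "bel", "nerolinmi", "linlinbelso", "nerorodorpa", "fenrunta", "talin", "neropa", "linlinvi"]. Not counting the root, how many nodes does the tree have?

55

Trace insertions, counting only characters that open a new branch:
  "tortalu" → 7 new (t, o, r, t, a, l, u)
  "nerorun" → 7 new (n, e, r, o, r, u, n)
  "bel" → 3 new (b, e, l)
  "nerolinmi" → prefix "nero" already present; 5 new (l, i, n, m, i)
  "linlinbelso" → 11 new (l, i, n, l, i, n, b, e, l, s, o)
  "nerorodorpa" → prefix "neror" already present; 6 new (o, d, o, r, p, a)
  "fenrunta" → 8 new (f, e, n, r, u, n, t, a)
  "talin" → prefix "t" already present; 4 new (a, l, i, n)
  "neropa" → prefix "nero" already present; 2 new (p, a)
  "linlinvi" → prefix "linlin" already present; 2 new (v, i)
Total nodes = 7 + 7 + 3 + 5 + 11 + 6 + 8 + 4 + 2 + 2 = 55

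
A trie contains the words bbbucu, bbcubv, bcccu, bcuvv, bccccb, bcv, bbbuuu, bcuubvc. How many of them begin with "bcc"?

2

Filter for entries beginning with "bcc":
Matches: "bccccb", "bcccu"
Count: 2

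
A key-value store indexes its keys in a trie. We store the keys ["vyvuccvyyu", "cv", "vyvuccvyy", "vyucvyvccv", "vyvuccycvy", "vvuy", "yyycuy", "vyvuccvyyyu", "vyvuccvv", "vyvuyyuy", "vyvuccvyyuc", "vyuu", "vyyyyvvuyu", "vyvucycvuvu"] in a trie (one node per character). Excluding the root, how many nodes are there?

56

Trace insertions, counting only characters that open a new branch:
  "vyvuccvyyu" → 10 new (v, y, v, u, c, c, v, y, y, u)
  "cv" → 2 new (c, v)
  "vyvuccvyy" → prefix "vyvuccvyy" already present; 0 new (none)
  "vyucvyvccv" → prefix "vy" already present; 8 new (u, c, v, y, v, c, c, v)
  "vyvuccycvy" → prefix "vyvucc" already present; 4 new (y, c, v, y)
  "vvuy" → prefix "v" already present; 3 new (v, u, y)
  "yyycuy" → 6 new (y, y, y, c, u, y)
  "vyvuccvyyyu" → prefix "vyvuccvyy" already present; 2 new (y, u)
  "vyvuccvv" → prefix "vyvuccv" already present; 1 new (v)
  "vyvuyyuy" → prefix "vyvu" already present; 4 new (y, y, u, y)
  "vyvuccvyyuc" → prefix "vyvuccvyyu" already present; 1 new (c)
  "vyuu" → prefix "vyu" already present; 1 new (u)
  "vyyyyvvuyu" → prefix "vy" already present; 8 new (y, y, y, v, v, u, y, u)
  "vyvucycvuvu" → prefix "vyvuc" already present; 6 new (y, c, v, u, v, u)
Total nodes = 10 + 2 + 0 + 8 + 4 + 3 + 6 + 2 + 1 + 4 + 1 + 1 + 8 + 6 = 56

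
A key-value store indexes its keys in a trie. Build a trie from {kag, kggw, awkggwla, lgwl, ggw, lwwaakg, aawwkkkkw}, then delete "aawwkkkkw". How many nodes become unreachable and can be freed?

8

Walk "aawwkkkkw" from the leaf back toward the root, removing each node that no remaining word uses.
The suffix "awwkkkkw" (8 nodes) is used only by "aawwkkkkw"; the node for "a" still has the child "w", so pruning stops there.
Nodes removed: 8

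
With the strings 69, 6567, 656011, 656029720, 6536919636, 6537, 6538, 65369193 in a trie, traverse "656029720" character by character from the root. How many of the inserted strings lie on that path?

Traverse "656029720" character by character; count nodes along the way that are marked as word ends.
Prefixes of the query that are stored words: "656029720"
Count: 1

1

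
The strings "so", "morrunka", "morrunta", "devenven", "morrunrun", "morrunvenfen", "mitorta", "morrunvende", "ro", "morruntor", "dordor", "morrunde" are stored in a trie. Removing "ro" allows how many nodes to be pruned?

Walk "ro" from the leaf back toward the root, removing each node that no remaining word uses.
No other word shares any prefix with "ro", so all 2 of its nodes go.
Nodes removed: 2

2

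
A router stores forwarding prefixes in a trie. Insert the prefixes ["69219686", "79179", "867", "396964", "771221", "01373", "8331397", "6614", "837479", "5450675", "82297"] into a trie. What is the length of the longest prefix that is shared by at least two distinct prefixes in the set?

2

Equivalently: take the maximum, over all pairs, of their longest common prefix length.
"8331397" and "837479" agree on "83" (2 characters) before diverging; nothing deeper is shared.
Longest shared-prefix length: 2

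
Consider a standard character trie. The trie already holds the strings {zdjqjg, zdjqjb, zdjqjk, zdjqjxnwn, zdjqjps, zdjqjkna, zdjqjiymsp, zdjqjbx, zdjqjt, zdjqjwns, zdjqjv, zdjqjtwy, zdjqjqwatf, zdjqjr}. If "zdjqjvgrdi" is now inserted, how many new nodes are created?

4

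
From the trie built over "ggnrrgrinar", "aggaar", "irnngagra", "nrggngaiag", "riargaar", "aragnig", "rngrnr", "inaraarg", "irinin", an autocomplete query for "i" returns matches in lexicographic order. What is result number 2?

irinin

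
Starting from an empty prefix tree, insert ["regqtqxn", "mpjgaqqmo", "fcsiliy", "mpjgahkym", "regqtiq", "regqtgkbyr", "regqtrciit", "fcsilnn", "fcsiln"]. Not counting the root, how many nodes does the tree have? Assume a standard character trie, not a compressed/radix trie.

For each word, the new-node count is its length minus the longest prefix already in the trie:
  "regqtqxn" → 8 new (r, e, g, q, t, q, x, n)
  "mpjgaqqmo" → 9 new (m, p, j, g, a, q, q, m, o)
  "fcsiliy" → 7 new (f, c, s, i, l, i, y)
  "mpjgahkym" → prefix "mpjga" already present; 4 new (h, k, y, m)
  "regqtiq" → prefix "regqt" already present; 2 new (i, q)
  "regqtgkbyr" → prefix "regqt" already present; 5 new (g, k, b, y, r)
  "regqtrciit" → prefix "regqt" already present; 5 new (r, c, i, i, t)
  "fcsilnn" → prefix "fcsil" already present; 2 new (n, n)
  "fcsiln" → prefix "fcsiln" already present; 0 new (none)
Total nodes = 8 + 9 + 7 + 4 + 2 + 5 + 5 + 2 + 0 = 42

42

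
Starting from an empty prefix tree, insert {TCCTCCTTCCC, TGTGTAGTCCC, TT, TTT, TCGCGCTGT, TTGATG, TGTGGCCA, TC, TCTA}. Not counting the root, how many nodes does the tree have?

40

For each word, the new-node count is its length minus the longest prefix already in the trie:
  "TCCTCCTTCCC" → 11 new (T, C, C, T, C, C, T, T, C, C, C)
  "TGTGTAGTCCC" → prefix "T" already present; 10 new (G, T, G, T, A, G, T, C, C, C)
  "TT" → prefix "T" already present; 1 new (T)
  "TTT" → prefix "TT" already present; 1 new (T)
  "TCGCGCTGT" → prefix "TC" already present; 7 new (G, C, G, C, T, G, T)
  "TTGATG" → prefix "TT" already present; 4 new (G, A, T, G)
  "TGTGGCCA" → prefix "TGTG" already present; 4 new (G, C, C, A)
  "TC" → prefix "TC" already present; 0 new (none)
  "TCTA" → prefix "TC" already present; 2 new (T, A)
Total nodes = 11 + 10 + 1 + 1 + 7 + 4 + 4 + 0 + 2 = 40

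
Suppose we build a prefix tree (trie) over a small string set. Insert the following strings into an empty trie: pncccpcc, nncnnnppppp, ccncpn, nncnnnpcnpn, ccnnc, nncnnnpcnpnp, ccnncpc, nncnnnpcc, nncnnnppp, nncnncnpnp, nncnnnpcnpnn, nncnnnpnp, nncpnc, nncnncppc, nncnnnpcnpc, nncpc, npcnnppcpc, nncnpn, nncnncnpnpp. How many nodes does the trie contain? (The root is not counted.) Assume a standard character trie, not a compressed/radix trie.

63

For each word, the new-node count is its length minus the longest prefix already in the trie:
  "pncccpcc" → 8 new (p, n, c, c, c, p, c, c)
  "nncnnnppppp" → 11 new (n, n, c, n, n, n, p, p, p, p, p)
  "ccncpn" → 6 new (c, c, n, c, p, n)
  "nncnnnpcnpn" → prefix "nncnnnp" already present; 4 new (c, n, p, n)
  "ccnnc" → prefix "ccn" already present; 2 new (n, c)
  "nncnnnpcnpnp" → prefix "nncnnnpcnpn" already present; 1 new (p)
  "ccnncpc" → prefix "ccnnc" already present; 2 new (p, c)
  "nncnnnpcc" → prefix "nncnnnpc" already present; 1 new (c)
  "nncnnnppp" → prefix "nncnnnppp" already present; 0 new (none)
  "nncnncnpnp" → prefix "nncnn" already present; 5 new (c, n, p, n, p)
  "nncnnnpcnpnn" → prefix "nncnnnpcnpn" already present; 1 new (n)
  "nncnnnpnp" → prefix "nncnnnp" already present; 2 new (n, p)
  "nncpnc" → prefix "nnc" already present; 3 new (p, n, c)
  "nncnncppc" → prefix "nncnnc" already present; 3 new (p, p, c)
  "nncnnnpcnpc" → prefix "nncnnnpcnp" already present; 1 new (c)
  "nncpc" → prefix "nncp" already present; 1 new (c)
  "npcnnppcpc" → prefix "n" already present; 9 new (p, c, n, n, p, p, c, p, c)
  "nncnpn" → prefix "nncn" already present; 2 new (p, n)
  "nncnncnpnpp" → prefix "nncnncnpnp" already present; 1 new (p)
Total nodes = 8 + 11 + 6 + 4 + 2 + 1 + 2 + 1 + 0 + 5 + 1 + 2 + 3 + 3 + 1 + 1 + 9 + 2 + 1 = 63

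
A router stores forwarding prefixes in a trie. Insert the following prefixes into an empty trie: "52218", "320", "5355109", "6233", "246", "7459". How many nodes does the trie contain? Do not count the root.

25

Trie structure (* marks end of a word):
(root)
├─ 2
│  └─ 4
│     └─ 6 *
├─ 3
│  └─ 2
│     └─ 0 *
├─ 5
│  ├─ 2
│  │  └─ 2
│  │     └─ 1
│  │        └─ 8 *
│  └─ 3
│     └─ 5
│        └─ 5
│           └─ 1
│              └─ 0
│                 └─ 9 *
├─ 6
│  └─ 2
│     └─ 3
│        └─ 3 *
└─ 7
   └─ 4
      └─ 5
         └─ 9 *
Counting every labelled node above: 25.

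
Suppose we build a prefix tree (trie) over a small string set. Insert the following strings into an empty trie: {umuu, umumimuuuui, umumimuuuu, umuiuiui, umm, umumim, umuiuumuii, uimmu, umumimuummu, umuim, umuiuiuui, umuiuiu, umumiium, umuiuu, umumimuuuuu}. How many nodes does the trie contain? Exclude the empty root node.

Insert word by word; a character creates a node only if that edge doesn't already exist:
  "umuu" → 4 new (u, m, u, u)
  "umumimuuuui" → prefix "umu" already present; 8 new (m, i, m, u, u, u, u, i)
  "umumimuuuu" → prefix "umumimuuuu" already present; 0 new (none)
  "umuiuiui" → prefix "umu" already present; 5 new (i, u, i, u, i)
  "umm" → prefix "um" already present; 1 new (m)
  "umumim" → prefix "umumim" already present; 0 new (none)
  "umuiuumuii" → prefix "umuiu" already present; 5 new (u, m, u, i, i)
  "uimmu" → prefix "u" already present; 4 new (i, m, m, u)
  "umumimuummu" → prefix "umumimuu" already present; 3 new (m, m, u)
  "umuim" → prefix "umui" already present; 1 new (m)
  "umuiuiuui" → prefix "umuiuiu" already present; 2 new (u, i)
  "umuiuiu" → prefix "umuiuiu" already present; 0 new (none)
  "umumiium" → prefix "umumi" already present; 3 new (i, u, m)
  "umuiuu" → prefix "umuiuu" already present; 0 new (none)
  "umumimuuuuu" → prefix "umumimuuuu" already present; 1 new (u)
Total nodes = 4 + 8 + 0 + 5 + 1 + 0 + 5 + 4 + 3 + 1 + 2 + 0 + 3 + 0 + 1 = 37

37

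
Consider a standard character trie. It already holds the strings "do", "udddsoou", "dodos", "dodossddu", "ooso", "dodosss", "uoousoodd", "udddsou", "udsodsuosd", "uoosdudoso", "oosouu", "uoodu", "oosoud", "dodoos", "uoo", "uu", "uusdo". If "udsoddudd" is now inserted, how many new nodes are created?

Walking "udsoddudd" from the root, the first 5 characters ("udsod") follow existing edges; "d" is the first miss.
So 9 − 5 = 4 new nodes.

4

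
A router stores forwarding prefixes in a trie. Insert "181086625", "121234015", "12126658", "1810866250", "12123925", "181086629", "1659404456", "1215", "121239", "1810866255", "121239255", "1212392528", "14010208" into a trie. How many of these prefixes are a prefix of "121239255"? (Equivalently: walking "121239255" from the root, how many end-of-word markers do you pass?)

3

Traverse "121239255" character by character; count nodes along the way that are marked as word ends.
Prefixes of the query that are stored words: "121239", "12123925", "121239255"
Count: 3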